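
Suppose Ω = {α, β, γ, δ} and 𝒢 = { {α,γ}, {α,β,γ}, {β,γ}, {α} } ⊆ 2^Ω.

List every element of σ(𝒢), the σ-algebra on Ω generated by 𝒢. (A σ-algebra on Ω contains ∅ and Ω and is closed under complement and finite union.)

Take S₀ = 𝒢 ∪ {∅, Ω} = { ∅, {α}, {α,γ}, {β,γ}, {α,β,γ}, Ω }.
Step 1. New:
  {δ}  = complement {α,β,γ}
  {α,δ}  = complement {β,γ}
  {β,δ}  = complement {α,γ}
  {β,γ,δ}  = complement {α}
  [10 total]
Step 2: +2 →
  {α,β,δ}  = {α,δ} ∪ {β,δ}
  {α,γ,δ}  = {α,δ} ∪ {α,γ}
  [12 total]
Step 3: +2 →
  {β}  = complement {α,γ,δ}
  {γ}  = complement {α,β,δ}
  [14 total]
Step 4 adds 2:
  {α,β}  = {β} ∪ {α}
  {γ,δ}  = {γ} ∪ {δ}
  [16 total]
Step 5: closed — nothing new.

Hence σ(𝒢) has 16 members: { ∅, {α}, {β}, {γ}, {δ}, {α,β}, {α,γ}, {α,δ}, {β,γ}, {β,δ}, {γ,δ}, {α,β,γ}, {α,β,δ}, {α,γ,δ}, {β,γ,δ}, Ω }.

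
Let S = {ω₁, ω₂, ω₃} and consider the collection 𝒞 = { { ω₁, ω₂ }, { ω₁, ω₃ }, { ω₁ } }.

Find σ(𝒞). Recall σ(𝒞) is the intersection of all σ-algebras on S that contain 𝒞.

σ(𝒞) (8 sets): { {}, { ω₁ }, { ω₂ }, { ω₃ }, { ω₁, ω₂ }, { ω₁, ω₃ }, { ω₂, ω₃ }, S }

Working:
Begin from { {}, { ω₁ }, { ω₁, ω₂ }, { ω₁, ω₃ }, S } (that is, 𝒞 plus ∅ and S).
Iteration 1 (3 new):
  { ω₂ }  = S∖{ ω₁, ω₃ }
  { ω₃ }  = S∖{ ω₁, ω₂ }
  { ω₂, ω₃ }  = S∖{ ω₁ }
  [8 total]
Iteration 2: already closed under ᶜ and ∪.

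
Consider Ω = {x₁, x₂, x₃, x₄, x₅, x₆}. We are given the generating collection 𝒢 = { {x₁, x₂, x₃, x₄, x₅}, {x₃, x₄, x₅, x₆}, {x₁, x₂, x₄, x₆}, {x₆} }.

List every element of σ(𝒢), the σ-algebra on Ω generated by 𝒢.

σ(𝒢) (16 sets): { ∅, {x₄}, {x₆}, {x₁, x₂}, {x₃, x₅}, {x₄, x₆}, {x₁, x₂, x₄}, {x₁, x₂, x₆}, {x₃, x₄, x₅}, {x₃, x₅, x₆}, {x₁, x₂, x₃, x₅}, {x₁, x₂, x₄, x₆}, {x₃, x₄, x₅, x₆}, {x₁, x₂, x₃, x₄, x₅}, {x₁, x₂, x₃, x₅, x₆}, Ω }

Derivation:
Seed the family with 𝒢 together with ∅ and Ω: { ∅, {x₆}, {x₁, x₂, x₄, x₆}, {x₃, x₄, x₅, x₆}, {x₁, x₂, x₃, x₄, x₅}, Ω }.
Pass 1: +2 →
  {x₁, x₂}  = Ω∖{x₃, x₄, x₅, x₆}
  {x₃, x₅}  = Ω∖{x₁, x₂, x₄, x₆}
  — 8 sets.
Pass 2. New:
  {x₁, x₂, x₆}  = {x₁, x₂} ∪ {x₆}
  {x₃, x₅, x₆}  = {x₃, x₅} ∪ {x₆}
  {x₁, x₂, x₃, x₅}  = {x₃, x₅} ∪ {x₁, x₂}
  — 11 sets.
Pass 3: 4 new —
  {x₄, x₆}  = Ω∖{x₁, x₂, x₃, x₅}
  {x₁, x₂, x₄}  = Ω∖{x₃, x₅, x₆}
  {x₃, x₄, x₅}  = Ω∖{x₁, x₂, x₆}
  {x₁, x₂, x₃, x₅, x₆}  = {x₁, x₂} ∪ {x₃, x₅, x₆}
  — 15 sets.
Pass 4: 1 new —
  {x₄}  = Ω∖{x₁, x₂, x₃, x₅, x₆}
  — 16 sets.
After Pass 5 the family is unchanged; done.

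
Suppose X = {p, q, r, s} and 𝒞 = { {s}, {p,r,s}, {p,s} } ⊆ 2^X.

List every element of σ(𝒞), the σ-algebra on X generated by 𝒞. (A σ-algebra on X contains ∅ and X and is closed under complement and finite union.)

σ(𝒞) = { {}, {p}, {q}, {r}, {s}, {p,q}, {p,r}, {p,s}, {q,r}, {q,s}, {r,s}, {p,q,r}, {p,q,s}, {p,r,s}, {q,r,s}, X }

Working:
Seed the family with 𝒞 together with ∅ and X: { {}, {s}, {p,s}, {p,r,s}, X }.
Iteration 1: 3 new —
  {q}  = complement {p,r,s}
  {q,r}  = complement {p,s}
  {p,q,r}  = complement {s}
  [8 total]
Iteration 2 (3 new):
  {q,s}  = {s} ∪ {q}
  {p,q,s}  = {q} ∪ {p,s}
  {q,r,s}  = {s} ∪ {q,r}
  [11 total]
Iteration 3 (3 new):
  {p}  = complement {q,r,s}
  {r}  = complement {p,q,s}
  {p,r}  = complement {q,s}
  [14 total]
Iteration 4 adds 2:
  {p,q}  = {q} ∪ {p}
  {r,s}  = {r} ∪ {s}
  [16 total]
Iteration 5: no new sets; the family is a σ-algebra.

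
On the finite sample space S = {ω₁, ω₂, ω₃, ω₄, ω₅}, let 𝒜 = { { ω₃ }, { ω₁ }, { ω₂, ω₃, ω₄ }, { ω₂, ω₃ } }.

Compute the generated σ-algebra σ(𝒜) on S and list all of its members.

Answer: σ(𝒜) = { {  }, { ω₁ }, { ω₂ }, { ω₃ }, { ω₄ }, { ω₅ }, { ω₁, ω₂ }, { ω₁, ω₃ }, { ω₁, ω₄ }, { ω₁, ω₅ }, { ω₂, ω₃ }, { ω₂, ω₄ }, { ω₂, ω₅ }, { ω₃, ω₄ }, { ω₃, ω₅ }, { ω₄, ω₅ }, { ω₁, ω₂, ω₃ }, { ω₁, ω₂, ω₄ }, { ω₁, ω₂, ω₅ }, { ω₁, ω₃, ω₄ }, { ω₁, ω₃, ω₅ }, { ω₁, ω₄, ω₅ }, { ω₂, ω₃, ω₄ }, { ω₂, ω₃, ω₅ }, { ω₂, ω₄, ω₅ }, { ω₃, ω₄, ω₅ }, { ω₁, ω₂, ω₃, ω₄ }, { ω₁, ω₂, ω₃, ω₅ }, { ω₁, ω₂, ω₄, ω₅ }, { ω₁, ω₃, ω₄, ω₅ }, { ω₂, ω₃, ω₄, ω₅ }, S }

Working:
Initial family (6 sets): { {  }, { ω₁ }, { ω₃ }, { ω₂, ω₃ }, { ω₂, ω₃, ω₄ }, S }.
Round 1 (7 new):
  { ω₁, ω₃ }  = { ω₃ } ∪ { ω₁ }
  { ω₁, ω₅ }  = complement { ω₂, ω₃, ω₄ }
  { ω₁, ω₂, ω₃ }  = { ω₂, ω₃ } ∪ { ω₁ }
  { ω₁, ω₄, ω₅ }  = complement { ω₂, ω₃ }
  { ω₁, ω₂, ω₃, ω₄ }  = { ω₂, ω₃, ω₄ } ∪ { ω₁ }
  { ω₁, ω₂, ω₄, ω₅ }  = complement { ω₃ }
  { ω₂, ω₃, ω₄, ω₅ }  = complement { ω₁ }
Round 2 adds 6:
  { ω₅ }  = complement { ω₁, ω₂, ω₃, ω₄ }
  { ω₄, ω₅ }  = complement { ω₁, ω₂, ω₃ }
  { ω₁, ω₃, ω₅ }  = { ω₃ } ∪ { ω₁, ω₅ }
  { ω₂, ω₄, ω₅ }  = complement { ω₁, ω₃ }
  { ω₁, ω₂, ω₃, ω₅ }  = { ω₁, ω₂, ω₃ } ∪ { ω₁, ω₅ }
  { ω₁, ω₃, ω₄, ω₅ }  = { ω₁, ω₄, ω₅ } ∪ { ω₃ }
Round 3 (6 new):
  { ω₂ }  = complement { ω₁, ω₃, ω₄, ω₅ }
  { ω₄ }  = complement { ω₁, ω₂, ω₃, ω₅ }
  { ω₂, ω₄ }  = complement { ω₁, ω₃, ω₅ }
  { ω₃, ω₅ }  = { ω₅ } ∪ { ω₃ }
  { ω₂, ω₃, ω₅ }  = { ω₅ } ∪ { ω₂, ω₃ }
  { ω₃, ω₄, ω₅ }  = { ω₄, ω₅ } ∪ { ω₃ }
Round 4: 7 new —
  { ω₁, ω₂ }  = complement { ω₃, ω₄, ω₅ }
  { ω₁, ω₄ }  = complement { ω₂, ω₃, ω₅ }
  { ω₂, ω₅ }  = { ω₂ } ∪ { ω₅ }
  { ω₃, ω₄ }  = { ω₃ } ∪ { ω₄ }
  { ω₁, ω₂, ω₄ }  = complement { ω₃, ω₅ }
  { ω₁, ω₂, ω₅ }  = { ω₂ } ∪ { ω₁, ω₅ }
  { ω₁, ω₃, ω₄ }  = { ω₁, ω₃ } ∪ { ω₄ }
Round 5: closed — nothing new.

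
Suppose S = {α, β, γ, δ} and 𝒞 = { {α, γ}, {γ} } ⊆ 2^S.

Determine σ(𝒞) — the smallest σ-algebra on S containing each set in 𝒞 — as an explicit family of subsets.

|σ(𝒞)| = 8.  σ(𝒞) = { ∅, {α}, {γ}, {α, γ}, {β, δ}, {α, β, δ}, {β, γ, δ}, S }

Check:
Begin from { ∅, {γ}, {α, γ}, S } (that is, 𝒞 plus ∅ and S).
Step 1 (2 new):
  {β, δ}  = ᶜ of {α, γ}
  {α, β, δ}  = ᶜ of {γ}
  |family| = 6
Step 2. New:
  {β, γ, δ}  = {γ} ∪ {β, δ}
  |family| = 7
Step 3: +1 →
  {α}  = ᶜ of {β, γ, δ}
  |family| = 8
Step 4 adds nothing — fixpoint reached.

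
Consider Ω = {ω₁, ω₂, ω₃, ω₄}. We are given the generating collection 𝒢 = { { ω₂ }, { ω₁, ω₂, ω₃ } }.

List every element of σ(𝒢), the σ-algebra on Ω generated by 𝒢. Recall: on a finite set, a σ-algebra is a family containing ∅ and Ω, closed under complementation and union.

σ(𝒢) (8 sets): { {}, { ω₂ }, { ω₄ }, { ω₁, ω₃ }, { ω₂, ω₄ }, { ω₁, ω₂, ω₃ }, { ω₁, ω₃, ω₄ }, Ω }

Derivation:
Take S₀ = 𝒢 ∪ {∅, Ω} = { {}, { ω₂ }, { ω₁, ω₂, ω₃ }, Ω }.
Step 1. New:
  { ω₄ }  = Ω∖{ ω₁, ω₂, ω₃ }
  { ω₁, ω₃, ω₄ }  = Ω∖{ ω₂ }
  — 6 sets.
Step 2 adds 1:
  { ω₂, ω₄ }  = { ω₄ } ∪ { ω₂ }
  — 7 sets.
Step 3 adds 1:
  { ω₁, ω₃ }  = Ω∖{ ω₂, ω₄ }
  — 8 sets.
Step 4: already closed under ᶜ and ∪.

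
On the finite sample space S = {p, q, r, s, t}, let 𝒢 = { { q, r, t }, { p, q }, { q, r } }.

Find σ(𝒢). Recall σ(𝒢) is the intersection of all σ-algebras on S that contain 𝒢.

Initial family (5 sets): { ∅, { p, q }, { q, r }, { q, r, t }, S }.
Iteration 1. New:
  { p, s }  = complement { q, r, t }
  { p, q, r }  = { q, r } ∪ { p, q }
  { p, s, t }  = complement { q, r }
  { r, s, t }  = complement { p, q }
  { p, q, r, t }  = { q, r, t } ∪ { p, q }
  (now 10)
Iteration 2: +7 →
  { s }  = complement { p, q, r, t }
  { s, t }  = complement { p, q, r }
  { p, q, s }  = { p, q } ∪ { p, s }
  { p, q, r, s }  = { p, q, r } ∪ { p, s }
  { p, q, s, t }  = { p, s, t } ∪ { p, q }
  { p, r, s, t }  = { p, s, t } ∪ { r, s, t }
  { q, r, s, t }  = { r, s, t } ∪ { q, r, t }
  (now 17)
Iteration 3 (6 new):
  { p }  = complement { q, r, s, t }
  { q }  = complement { p, r, s, t }
  { r }  = complement { p, q, s, t }
  { t }  = complement { p, q, r, s }
  { r, t }  = complement { p, q, s }
  { q, r, s }  = { q, r } ∪ { s }
  (now 23)
Iteration 4: +9 →
  { p, r }  = { r } ∪ { p }
  { p, t }  = complement { q, r, s }
  { q, s }  = { q } ∪ { s }
  { q, t }  = { q } ∪ { t }
  { r, s }  = { r } ∪ { s }
  { p, q, t }  = { p, q } ∪ { t }
  { p, r, s }  = { r } ∪ { p, s }
  { p, r, t }  = { r, t } ∪ { p }
  { q, s, t }  = { q } ∪ { s, t }
  (now 32)
Iteration 5 adds nothing — fixpoint reached.

Hence σ(𝒢) has 32 members: { ∅, { p }, { q }, { r }, { s }, { t }, { p, q }, { p, r }, { p, s }, { p, t }, { q, r }, { q, s }, { q, t }, { r, s }, { r, t }, { s, t }, { p, q, r }, { p, q, s }, { p, q, t }, { p, r, s }, { p, r, t }, { p, s, t }, { q, r, s }, { q, r, t }, { q, s, t }, { r, s, t }, { p, q, r, s }, { p, q, r, t }, { p, q, s, t }, { p, r, s, t }, { q, r, s, t }, S }.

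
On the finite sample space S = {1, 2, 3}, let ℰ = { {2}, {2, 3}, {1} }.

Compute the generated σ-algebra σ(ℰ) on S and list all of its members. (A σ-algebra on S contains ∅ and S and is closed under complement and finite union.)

Begin from { {}, {1}, {2}, {2, 3}, S } (that is, ℰ plus ∅ and S).
Iteration 1 (2 new):
  {1, 2}  = {2} ∪ {1}
  {1, 3}  = ᶜ of {2}
  [7 total]
Iteration 2: 1 new —
  {3}  = ᶜ of {1, 2}
  [8 total]
Iteration 3: stable.

σ(ℰ) = { {}, {1}, {2}, {3}, {1, 2}, {1, 3}, {2, 3}, S }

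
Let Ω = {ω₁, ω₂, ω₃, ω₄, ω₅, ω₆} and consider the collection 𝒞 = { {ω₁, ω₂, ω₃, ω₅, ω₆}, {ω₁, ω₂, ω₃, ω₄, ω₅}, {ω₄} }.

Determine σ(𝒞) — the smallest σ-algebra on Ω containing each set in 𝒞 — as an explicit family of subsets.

σ(𝒞) (8 sets): { {}, {ω₄}, {ω₆}, {ω₄, ω₆}, {ω₁, ω₂, ω₃, ω₅}, {ω₁, ω₂, ω₃, ω₄, ω₅}, {ω₁, ω₂, ω₃, ω₅, ω₆}, Ω }

Working:
Initial family (5 sets): { {}, {ω₄}, {ω₁, ω₂, ω₃, ω₄, ω₅}, {ω₁, ω₂, ω₃, ω₅, ω₆}, Ω }.
Pass 1. New:
  {ω₆}  = complement {ω₁, ω₂, ω₃, ω₄, ω₅}
  [6 total]
Pass 2: 1 new —
  {ω₄, ω₆}  = {ω₄} ∪ {ω₆}
  [7 total]
Pass 3: +1 →
  {ω₁, ω₂, ω₃, ω₅}  = complement {ω₄, ω₆}
  [8 total]
After Pass 4 the family is unchanged; done.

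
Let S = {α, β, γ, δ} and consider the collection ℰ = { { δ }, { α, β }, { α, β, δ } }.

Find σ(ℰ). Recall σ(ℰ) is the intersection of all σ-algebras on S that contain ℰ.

Answer: σ(ℰ) = { {}, { γ }, { δ }, { α, β }, { γ, δ }, { α, β, γ }, { α, β, δ }, S }

Trace:
Seed the family with ℰ together with ∅ and S: { {}, { δ }, { α, β }, { α, β, δ }, S }.
Step 1 (3 new):
  { γ }  = ᶜ of { α, β, δ }
  { γ, δ }  = ᶜ of { α, β }
  { α, β, γ }  = ᶜ of { δ }
  [8 total]
Step 2: closed — nothing new.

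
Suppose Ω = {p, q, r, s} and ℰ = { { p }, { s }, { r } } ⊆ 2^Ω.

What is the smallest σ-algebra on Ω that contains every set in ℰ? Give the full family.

|σ(ℰ)| = 16.  σ(ℰ) = { ∅, { p }, { q }, { r }, { s }, { p, q }, { p, r }, { p, s }, { q, r }, { q, s }, { r, s }, { p, q, r }, { p, q, s }, { p, r, s }, { q, r, s }, Ω }

Trace:
Begin from { ∅, { p }, { r }, { s }, Ω } (that is, ℰ plus ∅ and Ω).
Iteration 1. New:
  { p, r }  = { r } ∪ { p }
  { p, s }  = { s } ∪ { p }
  { r, s }  = { r } ∪ { s }
  { p, q, r }  = Ω∖{ s }
  { p, q, s }  = Ω∖{ r }
  { q, r, s }  = Ω∖{ p }
  (now 11)
Iteration 2. New:
  { p, q }  = Ω∖{ r, s }
  { q, r }  = Ω∖{ p, s }
  { q, s }  = Ω∖{ p, r }
  { p, r, s }  = { r, s } ∪ { p, s }
  (now 15)
Iteration 3: 1 new —
  { q }  = Ω∖{ p, r, s }
  (now 16)
Iteration 4: already closed under ᶜ and ∪.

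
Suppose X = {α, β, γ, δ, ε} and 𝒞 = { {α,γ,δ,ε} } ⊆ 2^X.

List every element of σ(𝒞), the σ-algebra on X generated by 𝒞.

Take S₀ = 𝒞 ∪ {∅, X} = { {}, {α,γ,δ,ε}, X }.
Step 1. New:
  {β}  = {α,γ,δ,ε}ᶜ
  |family| = 4
After Step 2 the family is unchanged; done.

Therefore σ(𝒞) = { {}, {β}, {α,γ,δ,ε}, X } (|σ(𝒞)| = 4).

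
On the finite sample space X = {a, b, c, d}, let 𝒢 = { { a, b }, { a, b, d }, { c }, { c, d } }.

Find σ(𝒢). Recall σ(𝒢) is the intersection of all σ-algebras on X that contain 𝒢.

Answer: σ(𝒢) = { {  }, { c }, { d }, { a, b }, { c, d }, { a, b, c }, { a, b, d }, X }

Derivation:
Start: 𝒢 ∪ {∅, X} = { {  }, { c }, { a, b }, { c, d }, { a, b, d }, X }.
Round 1. New:
  { a, b, c }  = { c } ∪ { a, b }
  (now 7)
Round 2 (1 new):
  { d }  = ᶜ of { a, b, c }
  (now 8)
Round 3: closed — nothing new.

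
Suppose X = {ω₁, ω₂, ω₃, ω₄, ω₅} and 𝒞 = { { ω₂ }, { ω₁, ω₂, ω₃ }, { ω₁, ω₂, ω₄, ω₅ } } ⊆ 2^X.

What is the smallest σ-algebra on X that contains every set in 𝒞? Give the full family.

Answer: σ(𝒞) = { {}, { ω₁ }, { ω₂ }, { ω₃ }, { ω₁, ω₂ }, { ω₁, ω₃ }, { ω₂, ω₃ }, { ω₄, ω₅ }, { ω₁, ω₂, ω₃ }, { ω₁, ω₄, ω₅ }, { ω₂, ω₄, ω₅ }, { ω₃, ω₄, ω₅ }, { ω₁, ω₂, ω₄, ω₅ }, { ω₁, ω₃, ω₄, ω₅ }, { ω₂, ω₃, ω₄, ω₅ }, X }

Trace:
Start: 𝒞 ∪ {∅, X} = { {}, { ω₂ }, { ω₁, ω₂, ω₃ }, { ω₁, ω₂, ω₄, ω₅ }, X }.
Step 1: +3 →
  { ω₃ }  = X∖{ ω₁, ω₂, ω₄, ω₅ }
  { ω₄, ω₅ }  = X∖{ ω₁, ω₂, ω₃ }
  { ω₁, ω₃, ω₄, ω₅ }  = X∖{ ω₂ }
  [8 total]
Step 2 adds 3:
  { ω₂, ω₃ }  = { ω₃ } ∪ { ω₂ }
  { ω₂, ω₄, ω₅ }  = { ω₄, ω₅ } ∪ { ω₂ }
  { ω₃, ω₄, ω₅ }  = { ω₄, ω₅ } ∪ { ω₃ }
  [11 total]
Step 3: 4 new —
  { ω₁, ω₂ }  = X∖{ ω₃, ω₄, ω₅ }
  { ω₁, ω₃ }  = X∖{ ω₂, ω₄, ω₅ }
  { ω₁, ω₄, ω₅ }  = X∖{ ω₂, ω₃ }
  { ω₂, ω₃, ω₄, ω₅ }  = { ω₄, ω₅ } ∪ { ω₂, ω₃ }
  [15 total]
Step 4: +1 →
  { ω₁ }  = X∖{ ω₂, ω₃, ω₄, ω₅ }
  [16 total]
Step 5: already closed under ᶜ and ∪.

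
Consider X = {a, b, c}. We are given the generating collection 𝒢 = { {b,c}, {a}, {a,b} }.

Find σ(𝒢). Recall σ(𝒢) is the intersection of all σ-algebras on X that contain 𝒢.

|σ(𝒢)| = 8.  σ(𝒢) = { ∅, {a}, {b}, {c}, {a,b}, {a,c}, {b,c}, X }

Trace:
Take S₀ = 𝒢 ∪ {∅, X} = { ∅, {a}, {a,b}, {b,c}, X }.
Step 1 (1 new):
  {c}  = complement {a,b}
  |family| = 6
Step 2. New:
  {a,c}  = {c} ∪ {a}
  |family| = 7
Step 3: 1 new —
  {b}  = complement {a,c}
  |family| = 8
Step 4: closed — nothing new.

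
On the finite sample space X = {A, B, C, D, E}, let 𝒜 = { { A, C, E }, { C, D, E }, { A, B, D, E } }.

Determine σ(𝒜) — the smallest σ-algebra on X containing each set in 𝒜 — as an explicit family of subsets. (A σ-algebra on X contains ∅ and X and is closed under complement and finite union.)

Answer: σ(𝒜) = { {  }, { A }, { B }, { C }, { D }, { E }, { A, B }, { A, C }, { A, D }, { A, E }, { B, C }, { B, D }, { B, E }, { C, D }, { C, E }, { D, E }, { A, B, C }, { A, B, D }, { A, B, E }, { A, C, D }, { A, C, E }, { A, D, E }, { B, C, D }, { B, C, E }, { B, D, E }, { C, D, E }, { A, B, C, D }, { A, B, C, E }, { A, B, D, E }, { A, C, D, E }, { B, C, D, E }, X }

Trace:
Begin from { {  }, { A, C, E }, { C, D, E }, { A, B, D, E }, X } (that is, 𝒜 plus ∅ and X).
Round 1: 4 new —
  { C }  = ᶜ of { A, B, D, E }
  { A, B }  = ᶜ of { C, D, E }
  { B, D }  = ᶜ of { A, C, E }
  { A, C, D, E }  = { C, D, E } ∪ { A, C, E }
Round 2: +6 →
  { B }  = ᶜ of { A, C, D, E }
  { A, B, C }  = { A, B } ∪ { C }
  { A, B, D }  = { A, B } ∪ { B, D }
  { B, C, D }  = { C } ∪ { B, D }
  { A, B, C, E }  = { A, B } ∪ { A, C, E }
  { B, C, D, E }  = { C, D, E } ∪ { B, D }
Round 3: 7 new —
  { A }  = ᶜ of { B, C, D, E }
  { D }  = ᶜ of { A, B, C, E }
  { A, E }  = ᶜ of { B, C, D }
  { B, C }  = { C } ∪ { B }
  { C, E }  = ᶜ of { A, B, D }
  { D, E }  = ᶜ of { A, B, C }
  { A, B, C, D }  = { C } ∪ { A, B, D }
Round 4: 8 new —
  { E }  = ᶜ of { A, B, C, D }
  { A, C }  = { C } ∪ { A }
  { A, D }  = { D } ∪ { A }
  { C, D }  = { C } ∪ { D }
  { A, B, E }  = { B } ∪ { A, E }
  { A, D, E }  = ᶜ of { B, C }
  { B, C, E }  = { B } ∪ { C, E }
  { B, D, E }  = { B } ∪ { D, E }
Round 5: 2 new —
  { B, E }  = { B } ∪ { E }
  { A, C, D }  = { C, D } ∪ { A, D }
Round 6 adds nothing — fixpoint reached.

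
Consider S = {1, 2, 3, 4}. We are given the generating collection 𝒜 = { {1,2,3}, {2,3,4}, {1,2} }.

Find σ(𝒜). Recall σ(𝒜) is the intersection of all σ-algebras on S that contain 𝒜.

Answer: σ(𝒜) = { {}, {1}, {2}, {3}, {4}, {1,2}, {1,3}, {1,4}, {2,3}, {2,4}, {3,4}, {1,2,3}, {1,2,4}, {1,3,4}, {2,3,4}, S }

Working:
Start: 𝒜 ∪ {∅, S} = { {}, {1,2}, {1,2,3}, {2,3,4}, S }.
Pass 1: 3 new —
  {1}  = {2,3,4}ᶜ
  {4}  = {1,2,3}ᶜ
  {3,4}  = {1,2}ᶜ
  [8 total]
Pass 2 adds 3:
  {1,4}  = {4} ∪ {1}
  {1,2,4}  = {4} ∪ {1,2}
  {1,3,4}  = {3,4} ∪ {1}
  [11 total]
Pass 3 adds 3:
  {2}  = {1,3,4}ᶜ
  {3}  = {1,2,4}ᶜ
  {2,3}  = {1,4}ᶜ
  [14 total]
Pass 4: +2 →
  {1,3}  = {3} ∪ {1}
  {2,4}  = {4} ∪ {2}
  [16 total]
Pass 5: closed — nothing new.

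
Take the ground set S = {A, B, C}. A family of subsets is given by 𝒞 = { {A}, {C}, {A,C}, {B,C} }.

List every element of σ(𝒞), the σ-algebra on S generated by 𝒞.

Take S₀ = 𝒞 ∪ {∅, S} = { {}, {A}, {C}, {A,C}, {B,C}, S }.
Step 1 adds 2:
  {B}  = {A,C}ᶜ
  {A,B}  = {C}ᶜ
Step 2: closed — nothing new.

Therefore σ(𝒞) = { {}, {A}, {B}, {C}, {A,B}, {A,C}, {B,C}, S } (|σ(𝒞)| = 8).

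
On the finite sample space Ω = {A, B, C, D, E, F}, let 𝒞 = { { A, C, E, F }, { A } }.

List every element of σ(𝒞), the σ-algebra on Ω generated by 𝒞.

Take S₀ = 𝒞 ∪ {∅, Ω} = { {  }, { A }, { A, C, E, F }, Ω }.
Round 1 adds 2:
  { B, D }  = Ω∖{ A, C, E, F }
  { B, C, D, E, F }  = Ω∖{ A }
  |family| = 6
Round 2: +1 →
  { A, B, D }  = { B, D } ∪ { A }
  |family| = 7
Round 3: +1 →
  { C, E, F }  = Ω∖{ A, B, D }
  |family| = 8
After Round 4 the family is unchanged; done.

Therefore σ(𝒞) = { {  }, { A }, { B, D }, { A, B, D }, { C, E, F }, { A, C, E, F }, { B, C, D, E, F }, Ω } (|σ(𝒞)| = 8).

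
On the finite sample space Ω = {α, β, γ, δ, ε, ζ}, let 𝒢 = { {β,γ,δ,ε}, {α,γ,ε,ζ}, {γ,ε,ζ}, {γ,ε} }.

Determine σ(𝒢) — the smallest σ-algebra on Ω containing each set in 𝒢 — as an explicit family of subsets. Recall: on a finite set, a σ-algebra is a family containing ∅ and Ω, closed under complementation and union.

Seed the family with 𝒢 together with ∅ and Ω: { {}, {γ,ε}, {γ,ε,ζ}, {α,γ,ε,ζ}, {β,γ,δ,ε}, Ω }.
Pass 1 adds 5:
  {α,ζ}  = ᶜ of {β,γ,δ,ε}
  {β,δ}  = ᶜ of {α,γ,ε,ζ}
  {α,β,δ}  = ᶜ of {γ,ε,ζ}
  {α,β,δ,ζ}  = ᶜ of {γ,ε}
  {β,γ,δ,ε,ζ}  = {γ,ε,ζ} ∪ {β,γ,δ,ε}
  — 11 sets.
Pass 2. New:
  {α}  = ᶜ of {β,γ,δ,ε,ζ}
  {α,β,γ,δ,ε}  = {β,γ,δ,ε} ∪ {α,β,δ}
  — 13 sets.
Pass 3 (2 new):
  {ζ}  = ᶜ of {α,β,γ,δ,ε}
  {α,γ,ε}  = {γ,ε} ∪ {α}
  — 15 sets.
Pass 4. New:
  {β,δ,ζ}  = ᶜ of {α,γ,ε}
  — 16 sets.
Pass 5 adds nothing — fixpoint reached.

|σ(𝒢)| = 16.  σ(𝒢) = { {}, {α}, {ζ}, {α,ζ}, {β,δ}, {γ,ε}, {α,β,δ}, {α,γ,ε}, {β,δ,ζ}, {γ,ε,ζ}, {α,β,δ,ζ}, {α,γ,ε,ζ}, {β,γ,δ,ε}, {α,β,γ,δ,ε}, {β,γ,δ,ε,ζ}, Ω }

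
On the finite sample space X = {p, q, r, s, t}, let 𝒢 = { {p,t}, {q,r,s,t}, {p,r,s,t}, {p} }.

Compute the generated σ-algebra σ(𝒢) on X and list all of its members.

Answer: σ(𝒢) = { {}, {p}, {q}, {t}, {p,q}, {p,t}, {q,t}, {r,s}, {p,q,t}, {p,r,s}, {q,r,s}, {r,s,t}, {p,q,r,s}, {p,r,s,t}, {q,r,s,t}, X }

Working:
Take S₀ = 𝒢 ∪ {∅, X} = { {}, {p}, {p,t}, {p,r,s,t}, {q,r,s,t}, X }.
Round 1: 2 new —
  {q}  = {p,r,s,t}ᶜ
  {q,r,s}  = {p,t}ᶜ
  |family| = 8
Round 2: 3 new —
  {p,q}  = {q} ∪ {p}
  {p,q,t}  = {q} ∪ {p,t}
  {p,q,r,s}  = {q,r,s} ∪ {p}
  |family| = 11
Round 3 adds 3:
  {t}  = {p,q,r,s}ᶜ
  {r,s}  = {p,q,t}ᶜ
  {r,s,t}  = {p,q}ᶜ
  |family| = 14
Round 4 (2 new):
  {q,t}  = {q} ∪ {t}
  {p,r,s}  = {r,s} ∪ {p}
  |family| = 16
Round 5: closed — nothing new.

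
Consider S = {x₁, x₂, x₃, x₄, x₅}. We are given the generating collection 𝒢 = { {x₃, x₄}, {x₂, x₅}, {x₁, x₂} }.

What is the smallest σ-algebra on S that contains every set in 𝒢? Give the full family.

Begin from { {}, {x₁, x₂}, {x₂, x₅}, {x₃, x₄}, S } (that is, 𝒢 plus ∅ and S).
Step 1 adds 5:
  {x₁, x₂, x₅}  = S∖{x₃, x₄}
  {x₁, x₃, x₄}  = S∖{x₂, x₅}
  {x₃, x₄, x₅}  = S∖{x₁, x₂}
  {x₁, x₂, x₃, x₄}  = {x₃, x₄} ∪ {x₁, x₂}
  {x₂, x₃, x₄, x₅}  = {x₂, x₅} ∪ {x₃, x₄}
  [10 total]
Step 2: +3 →
  {x₁}  = S∖{x₂, x₃, x₄, x₅}
  {x₅}  = S∖{x₁, x₂, x₃, x₄}
  {x₁, x₃, x₄, x₅}  = {x₃, x₄, x₅} ∪ {x₁, x₃, x₄}
  [13 total]
Step 3 (2 new):
  {x₂}  = S∖{x₁, x₃, x₄, x₅}
  {x₁, x₅}  = {x₅} ∪ {x₁}
  [15 total]
Step 4: +1 →
  {x₂, x₃, x₄}  = S∖{x₁, x₅}
  [16 total]
Step 5: stable.

Hence σ(𝒢) has 16 members: { {}, {x₁}, {x₂}, {x₅}, {x₁, x₂}, {x₁, x₅}, {x₂, x₅}, {x₃, x₄}, {x₁, x₂, x₅}, {x₁, x₃, x₄}, {x₂, x₃, x₄}, {x₃, x₄, x₅}, {x₁, x₂, x₃, x₄}, {x₁, x₃, x₄, x₅}, {x₂, x₃, x₄, x₅}, S }.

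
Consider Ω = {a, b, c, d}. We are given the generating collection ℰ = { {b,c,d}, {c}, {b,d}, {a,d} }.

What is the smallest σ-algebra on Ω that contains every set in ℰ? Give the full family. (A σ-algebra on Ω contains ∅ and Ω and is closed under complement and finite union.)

Seed the family with ℰ together with ∅ and Ω: { {}, {c}, {a,d}, {b,d}, {b,c,d}, Ω }.
Round 1: +5 →
  {a}  = Ω∖{b,c,d}
  {a,c}  = Ω∖{b,d}
  {b,c}  = Ω∖{a,d}
  {a,b,d}  = Ω∖{c}
  {a,c,d}  = {c} ∪ {a,d}
Round 2 adds 2:
  {b}  = Ω∖{a,c,d}
  {a,b,c}  = {b,c} ∪ {a,c}
Round 3 adds 2:
  {d}  = Ω∖{a,b,c}
  {a,b}  = {b} ∪ {a}
Round 4: +1 →
  {c,d}  = Ω∖{a,b}
Round 5: stable.

|σ(ℰ)| = 16.  σ(ℰ) = { {}, {a}, {b}, {c}, {d}, {a,b}, {a,c}, {a,d}, {b,c}, {b,d}, {c,d}, {a,b,c}, {a,b,d}, {a,c,d}, {b,c,d}, Ω }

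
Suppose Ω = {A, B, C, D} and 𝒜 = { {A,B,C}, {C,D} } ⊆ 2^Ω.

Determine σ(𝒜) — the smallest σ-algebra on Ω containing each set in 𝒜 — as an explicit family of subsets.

σ(𝒜) (8 sets): { {}, {C}, {D}, {A,B}, {C,D}, {A,B,C}, {A,B,D}, Ω }

Working:
Begin from { {}, {C,D}, {A,B,C}, Ω } (that is, 𝒜 plus ∅ and Ω).
Iteration 1: 2 new —
  {D}  = complement {A,B,C}
  {A,B}  = complement {C,D}
Iteration 2 (1 new):
  {A,B,D}  = {A,B} ∪ {D}
Iteration 3: +1 →
  {C}  = complement {A,B,D}
Iteration 4: closed — nothing new.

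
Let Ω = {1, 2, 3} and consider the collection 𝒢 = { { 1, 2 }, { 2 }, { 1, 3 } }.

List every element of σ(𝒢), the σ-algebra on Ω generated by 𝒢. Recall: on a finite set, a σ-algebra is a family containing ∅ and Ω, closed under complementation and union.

Begin from { {  }, { 2 }, { 1, 2 }, { 1, 3 }, Ω } (that is, 𝒢 plus ∅ and Ω).
Step 1. New:
  { 3 }  = Ω∖{ 1, 2 }
  — 6 sets.
Step 2: +1 →
  { 2, 3 }  = { 3 } ∪ { 2 }
  — 7 sets.
Step 3: +1 →
  { 1 }  = Ω∖{ 2, 3 }
  — 8 sets.
Step 4: closed — nothing new.

σ(𝒢) = { {  }, { 1 }, { 2 }, { 3 }, { 1, 2 }, { 1, 3 }, { 2, 3 }, Ω }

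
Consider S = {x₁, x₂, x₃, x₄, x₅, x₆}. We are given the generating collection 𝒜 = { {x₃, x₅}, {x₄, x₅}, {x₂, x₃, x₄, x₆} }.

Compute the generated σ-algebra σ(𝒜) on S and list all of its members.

Answer: σ(𝒜) = { {}, {x₁}, {x₃}, {x₄}, {x₅}, {x₁, x₃}, {x₁, x₄}, {x₁, x₅}, {x₂, x₆}, {x₃, x₄}, {x₃, x₅}, {x₄, x₅}, {x₁, x₂, x₆}, {x₁, x₃, x₄}, {x₁, x₃, x₅}, {x₁, x₄, x₅}, {x₂, x₃, x₆}, {x₂, x₄, x₆}, {x₂, x₅, x₆}, {x₃, x₄, x₅}, {x₁, x₂, x₃, x₆}, {x₁, x₂, x₄, x₆}, {x₁, x₂, x₅, x₆}, {x₁, x₃, x₄, x₅}, {x₂, x₃, x₄, x₆}, {x₂, x₃, x₅, x₆}, {x₂, x₄, x₅, x₆}, {x₁, x₂, x₃, x₄, x₆}, {x₁, x₂, x₃, x₅, x₆}, {x₁, x₂, x₄, x₅, x₆}, {x₂, x₃, x₄, x₅, x₆}, S }

Working:
Start: 𝒜 ∪ {∅, S} = { {}, {x₃, x₅}, {x₄, x₅}, {x₂, x₃, x₄, x₆}, S }.
Iteration 1 (5 new):
  {x₁, x₅}  = complement {x₂, x₃, x₄, x₆}
  {x₃, x₄, x₅}  = {x₄, x₅} ∪ {x₃, x₅}
  {x₁, x₂, x₃, x₆}  = complement {x₄, x₅}
  {x₁, x₂, x₄, x₆}  = complement {x₃, x₅}
  {x₂, x₃, x₄, x₅, x₆}  = {x₄, x₅} ∪ {x₂, x₃, x₄, x₆}
  |family| = 10
Iteration 2 (8 new):
  {x₁}  = complement {x₂, x₃, x₄, x₅, x₆}
  {x₁, x₂, x₆}  = complement {x₃, x₄, x₅}
  {x₁, x₃, x₅}  = {x₁, x₅} ∪ {x₃, x₅}
  {x₁, x₄, x₅}  = {x₄, x₅} ∪ {x₁, x₅}
  {x₁, x₃, x₄, x₅}  = {x₃, x₄, x₅} ∪ {x₁, x₅}
  {x₁, x₂, x₃, x₄, x₆}  = {x₁, x₂, x₄, x₆} ∪ {x₁, x₂, x₃, x₆}
  {x₁, x₂, x₃, x₅, x₆}  = {x₁, x₂, x₃, x₆} ∪ {x₁, x₅}
  {x₁, x₂, x₄, x₅, x₆}  = {x₁, x₂, x₄, x₆} ∪ {x₄, x₅}
  |family| = 18
Iteration 3: 7 new —
  {x₃}  = complement {x₁, x₂, x₄, x₅, x₆}
  {x₄}  = complement {x₁, x₂, x₃, x₅, x₆}
  {x₅}  = complement {x₁, x₂, x₃, x₄, x₆}
  {x₂, x₆}  = complement {x₁, x₃, x₄, x₅}
  {x₂, x₃, x₆}  = complement {x₁, x₄, x₅}
  {x₂, x₄, x₆}  = complement {x₁, x₃, x₅}
  {x₁, x₂, x₅, x₆}  = {x₁, x₅} ∪ {x₁, x₂, x₆}
  |family| = 25
Iteration 4: 6 new —
  {x₁, x₃}  = {x₁} ∪ {x₃}
  {x₁, x₄}  = {x₁} ∪ {x₄}
  {x₃, x₄}  = complement {x₁, x₂, x₅, x₆}
  {x₂, x₅, x₆}  = {x₂, x₆} ∪ {x₅}
  {x₂, x₃, x₅, x₆}  = {x₂, x₃, x₆} ∪ {x₅}
  {x₂, x₄, x₅, x₆}  = {x₂, x₄, x₆} ∪ {x₅}
  |family| = 31
Iteration 5. New:
  {x₁, x₃, x₄}  = complement {x₂, x₅, x₆}
  |family| = 32
Iteration 6 adds nothing — fixpoint reached.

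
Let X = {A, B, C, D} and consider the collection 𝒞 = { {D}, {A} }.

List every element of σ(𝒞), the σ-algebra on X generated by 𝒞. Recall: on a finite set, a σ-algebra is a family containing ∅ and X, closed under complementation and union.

Take S₀ = 𝒞 ∪ {∅, X} = { {}, {A}, {D}, X }.
Step 1. New:
  {A,D}  = {D} ∪ {A}
  {A,B,C}  = {D}ᶜ
  {B,C,D}  = {A}ᶜ
Step 2. New:
  {B,C}  = {A,D}ᶜ
After Step 3 the family is unchanged; done.

|σ(𝒞)| = 8.  σ(𝒞) = { {}, {A}, {D}, {A,D}, {B,C}, {A,B,C}, {B,C,D}, X }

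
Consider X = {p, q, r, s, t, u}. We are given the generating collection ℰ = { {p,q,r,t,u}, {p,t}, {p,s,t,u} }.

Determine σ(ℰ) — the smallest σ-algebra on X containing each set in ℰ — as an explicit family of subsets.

σ(ℰ) (16 sets): { {}, {s}, {u}, {p,t}, {q,r}, {s,u}, {p,s,t}, {p,t,u}, {q,r,s}, {q,r,u}, {p,q,r,t}, {p,s,t,u}, {q,r,s,u}, {p,q,r,s,t}, {p,q,r,t,u}, X }

Derivation:
Begin from { {}, {p,t}, {p,s,t,u}, {p,q,r,t,u}, X } (that is, ℰ plus ∅ and X).
Pass 1 (3 new):
  {s}  = {p,q,r,t,u}ᶜ
  {q,r}  = {p,s,t,u}ᶜ
  {q,r,s,u}  = {p,t}ᶜ
  [8 total]
Pass 2 (3 new):
  {p,s,t}  = {s} ∪ {p,t}
  {q,r,s}  = {s} ∪ {q,r}
  {p,q,r,t}  = {q,r} ∪ {p,t}
  [11 total]
Pass 3 adds 4:
  {s,u}  = {p,q,r,t}ᶜ
  {p,t,u}  = {q,r,s}ᶜ
  {q,r,u}  = {p,s,t}ᶜ
  {p,q,r,s,t}  = {p,s,t} ∪ {q,r}
  [15 total]
Pass 4 adds 1:
  {u}  = {p,q,r,s,t}ᶜ
  [16 total]
Pass 5: already closed under ᶜ and ∪.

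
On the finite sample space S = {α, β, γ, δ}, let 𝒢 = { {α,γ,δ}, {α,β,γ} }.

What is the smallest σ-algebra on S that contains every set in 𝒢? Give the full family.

|σ(𝒢)| = 8.  σ(𝒢) = { {}, {β}, {δ}, {α,γ}, {β,δ}, {α,β,γ}, {α,γ,δ}, S }

Derivation:
Initial family (4 sets): { {}, {α,β,γ}, {α,γ,δ}, S }.
Round 1. New:
  {β}  = ᶜ of {α,γ,δ}
  {δ}  = ᶜ of {α,β,γ}
  (now 6)
Round 2 (1 new):
  {β,δ}  = {δ} ∪ {β}
  (now 7)
Round 3: 1 new —
  {α,γ}  = ᶜ of {β,δ}
  (now 8)
Round 4 adds nothing — fixpoint reached.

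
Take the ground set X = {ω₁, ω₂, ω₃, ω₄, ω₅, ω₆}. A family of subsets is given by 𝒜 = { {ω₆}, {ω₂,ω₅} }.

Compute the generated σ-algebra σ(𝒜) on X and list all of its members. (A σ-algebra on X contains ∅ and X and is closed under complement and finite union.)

Start: 𝒜 ∪ {∅, X} = { {}, {ω₆}, {ω₂,ω₅}, X }.
Round 1 adds 3:
  {ω₂,ω₅,ω₆}  = {ω₂,ω₅} ∪ {ω₆}
  {ω₁,ω₃,ω₄,ω₆}  = {ω₂,ω₅}ᶜ
  {ω₁,ω₂,ω₃,ω₄,ω₅}  = {ω₆}ᶜ
  [7 total]
Round 2 adds 1:
  {ω₁,ω₃,ω₄}  = {ω₂,ω₅,ω₆}ᶜ
  [8 total]
Round 3: stable.

|σ(𝒜)| = 8.  σ(𝒜) = { {}, {ω₆}, {ω₂,ω₅}, {ω₁,ω₃,ω₄}, {ω₂,ω₅,ω₆}, {ω₁,ω₃,ω₄,ω₆}, {ω₁,ω₂,ω₃,ω₄,ω₅}, X }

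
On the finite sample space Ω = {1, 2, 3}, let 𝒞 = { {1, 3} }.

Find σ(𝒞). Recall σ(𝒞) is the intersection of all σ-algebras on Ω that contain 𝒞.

σ(𝒞) (4 sets): { {}, {2}, {1, 3}, Ω }

Working:
Start: 𝒞 ∪ {∅, Ω} = { {}, {1, 3}, Ω }.
Iteration 1. New:
  {2}  = complement {1, 3}
  — 4 sets.
Iteration 2: stable.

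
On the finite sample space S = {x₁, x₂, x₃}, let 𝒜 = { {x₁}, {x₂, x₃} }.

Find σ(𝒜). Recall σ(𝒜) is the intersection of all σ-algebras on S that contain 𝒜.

Answer: σ(𝒜) = { {}, {x₁}, {x₂, x₃}, S }

Derivation:
Initial family (4 sets): { {}, {x₁}, {x₂, x₃}, S }.
After Step 1 the family is unchanged; done.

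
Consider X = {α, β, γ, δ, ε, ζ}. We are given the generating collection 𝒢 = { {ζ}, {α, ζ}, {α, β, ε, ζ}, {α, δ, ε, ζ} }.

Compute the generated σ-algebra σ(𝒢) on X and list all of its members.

Take S₀ = 𝒢 ∪ {∅, X} = { {}, {ζ}, {α, ζ}, {α, β, ε, ζ}, {α, δ, ε, ζ}, X }.
Round 1: +5 →
  {β, γ}  = complement {α, δ, ε, ζ}
  {γ, δ}  = complement {α, β, ε, ζ}
  {β, γ, δ, ε}  = complement {α, ζ}
  {α, β, γ, δ, ε}  = complement {ζ}
  {α, β, δ, ε, ζ}  = {α, δ, ε, ζ} ∪ {α, β, ε, ζ}
  — 11 sets.
Round 2: +9 →
  {γ}  = complement {α, β, δ, ε, ζ}
  {β, γ, δ}  = {γ, δ} ∪ {β, γ}
  {β, γ, ζ}  = {ζ} ∪ {β, γ}
  {γ, δ, ζ}  = {γ, δ} ∪ {ζ}
  {α, β, γ, ζ}  = {α, ζ} ∪ {β, γ}
  {α, γ, δ, ζ}  = {γ, δ} ∪ {α, ζ}
  {α, β, γ, ε, ζ}  = {β, γ} ∪ {α, β, ε, ζ}
  {α, γ, δ, ε, ζ}  = {γ, δ} ∪ {α, δ, ε, ζ}
  {β, γ, δ, ε, ζ}  = {β, γ, δ, ε} ∪ {ζ}
  — 20 sets.
Round 3: +12 →
  {α}  = complement {β, γ, δ, ε, ζ}
  {β}  = complement {α, γ, δ, ε, ζ}
  {δ}  = complement {α, β, γ, ε, ζ}
  {β, ε}  = complement {α, γ, δ, ζ}
  {γ, ζ}  = {ζ} ∪ {γ}
  {δ, ε}  = complement {α, β, γ, ζ}
  {α, β, ε}  = complement {γ, δ, ζ}
  {α, γ, ζ}  = {α, ζ} ∪ {γ}
  {α, δ, ε}  = complement {β, γ, ζ}
  {α, ε, ζ}  = complement {β, γ, δ}
  {β, γ, δ, ζ}  = {γ, δ} ∪ {β, γ, ζ}
  {α, β, γ, δ, ζ}  = {γ, δ} ∪ {α, β, γ, ζ}
  — 32 sets.
Round 4 (24 new):
  {ε}  = complement {α, β, γ, δ, ζ}
  {α, β}  = {α} ∪ {β}
  {α, γ}  = {α} ∪ {γ}
  {α, δ}  = {α} ∪ {δ}
  {α, ε}  = complement {β, γ, δ, ζ}
  {β, δ}  = {β} ∪ {δ}
  {β, ζ}  = {β} ∪ {ζ}
  {δ, ζ}  = {ζ} ∪ {δ}
  {α, β, γ}  = {α} ∪ {β, γ}
  {α, β, ζ}  = {α, ζ} ∪ {β}
  {α, γ, δ}  = {γ, δ} ∪ {α}
  {α, δ, ζ}  = {α, ζ} ∪ {δ}
  {β, γ, ε}  = {β, ε} ∪ {γ}
  {β, δ, ε}  = complement {α, γ, ζ}
  {β, ε, ζ}  = {β, ε} ∪ {ζ}
  {γ, δ, ε}  = {γ, δ} ∪ {δ, ε}
  {δ, ε, ζ}  = {ζ} ∪ {δ, ε}
  {α, β, γ, δ}  = {α} ∪ {β, γ, δ}
  {α, β, γ, ε}  = {γ} ∪ {α, β, ε}
  {α, β, δ, ε}  = complement {γ, ζ}
  {α, γ, δ, ε}  = {α, δ, ε} ∪ {γ, δ}
  {α, γ, ε, ζ}  = {α, γ, ζ} ∪ {α, ε, ζ}
  {β, γ, ε, ζ}  = {β, ε} ∪ {β, γ, ζ}
  {γ, δ, ε, ζ}  = {δ, ε} ∪ {γ, ζ}
  — 56 sets.
Round 5 adds 8:
  {γ, ε}  = {ε} ∪ {γ}
  {ε, ζ}  = complement {α, β, γ, δ}
  {α, β, δ}  = {β} ∪ {α, δ}
  {α, γ, ε}  = {α, γ} ∪ {α, ε}
  {β, δ, ζ}  = {β} ∪ {δ, ζ}
  {γ, ε, ζ}  = {ε} ∪ {γ, ζ}
  {α, β, δ, ζ}  = {α, ζ} ∪ {β, δ}
  {β, δ, ε, ζ}  = complement {α, γ}
  — 64 sets.
Round 6: closed — nothing new.

|σ(𝒢)| = 64.  σ(𝒢) = { {}, {α}, {β}, {γ}, {δ}, {ε}, {ζ}, {α, β}, {α, γ}, {α, δ}, {α, ε}, {α, ζ}, {β, γ}, {β, δ}, {β, ε}, {β, ζ}, {γ, δ}, {γ, ε}, {γ, ζ}, {δ, ε}, {δ, ζ}, {ε, ζ}, {α, β, γ}, {α, β, δ}, {α, β, ε}, {α, β, ζ}, {α, γ, δ}, {α, γ, ε}, {α, γ, ζ}, {α, δ, ε}, {α, δ, ζ}, {α, ε, ζ}, {β, γ, δ}, {β, γ, ε}, {β, γ, ζ}, {β, δ, ε}, {β, δ, ζ}, {β, ε, ζ}, {γ, δ, ε}, {γ, δ, ζ}, {γ, ε, ζ}, {δ, ε, ζ}, {α, β, γ, δ}, {α, β, γ, ε}, {α, β, γ, ζ}, {α, β, δ, ε}, {α, β, δ, ζ}, {α, β, ε, ζ}, {α, γ, δ, ε}, {α, γ, δ, ζ}, {α, γ, ε, ζ}, {α, δ, ε, ζ}, {β, γ, δ, ε}, {β, γ, δ, ζ}, {β, γ, ε, ζ}, {β, δ, ε, ζ}, {γ, δ, ε, ζ}, {α, β, γ, δ, ε}, {α, β, γ, δ, ζ}, {α, β, γ, ε, ζ}, {α, β, δ, ε, ζ}, {α, γ, δ, ε, ζ}, {β, γ, δ, ε, ζ}, X }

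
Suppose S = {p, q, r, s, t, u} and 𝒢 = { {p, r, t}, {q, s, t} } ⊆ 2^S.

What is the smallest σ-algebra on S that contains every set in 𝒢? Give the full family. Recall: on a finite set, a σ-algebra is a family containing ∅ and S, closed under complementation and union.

Start: 𝒢 ∪ {∅, S} = { {}, {p, r, t}, {q, s, t}, S }.
Step 1. New:
  {p, r, u}  = ᶜ of {q, s, t}
  {q, s, u}  = ᶜ of {p, r, t}
  {p, q, r, s, t}  = {p, r, t} ∪ {q, s, t}
  |family| = 7
Step 2: 4 new —
  {u}  = ᶜ of {p, q, r, s, t}
  {p, r, t, u}  = {p, r, u} ∪ {p, r, t}
  {q, s, t, u}  = {q, s, u} ∪ {q, s, t}
  {p, q, r, s, u}  = {q, s, u} ∪ {p, r, u}
  |family| = 11
Step 3 (3 new):
  {t}  = ᶜ of {p, q, r, s, u}
  {p, r}  = ᶜ of {q, s, t, u}
  {q, s}  = ᶜ of {p, r, t, u}
  |family| = 14
Step 4 adds 2:
  {t, u}  = {u} ∪ {t}
  {p, q, r, s}  = {p, r} ∪ {q, s}
  |family| = 16
Step 5: stable.

|σ(𝒢)| = 16.  σ(𝒢) = { {}, {t}, {u}, {p, r}, {q, s}, {t, u}, {p, r, t}, {p, r, u}, {q, s, t}, {q, s, u}, {p, q, r, s}, {p, r, t, u}, {q, s, t, u}, {p, q, r, s, t}, {p, q, r, s, u}, S }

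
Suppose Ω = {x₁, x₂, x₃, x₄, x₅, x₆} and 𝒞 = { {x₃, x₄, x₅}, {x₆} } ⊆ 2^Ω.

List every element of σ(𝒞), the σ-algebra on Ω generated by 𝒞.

σ(𝒞) = { {}, {x₆}, {x₁, x₂}, {x₁, x₂, x₆}, {x₃, x₄, x₅}, {x₃, x₄, x₅, x₆}, {x₁, x₂, x₃, x₄, x₅}, Ω }

Trace:
Initial family (4 sets): { {}, {x₆}, {x₃, x₄, x₅}, Ω }.
Step 1: +3 →
  {x₁, x₂, x₆}  = ᶜ of {x₃, x₄, x₅}
  {x₃, x₄, x₅, x₆}  = {x₃, x₄, x₅} ∪ {x₆}
  {x₁, x₂, x₃, x₄, x₅}  = ᶜ of {x₆}
  [7 total]
Step 2 adds 1:
  {x₁, x₂}  = ᶜ of {x₃, x₄, x₅, x₆}
  [8 total]
Step 3: already closed under ᶜ and ∪.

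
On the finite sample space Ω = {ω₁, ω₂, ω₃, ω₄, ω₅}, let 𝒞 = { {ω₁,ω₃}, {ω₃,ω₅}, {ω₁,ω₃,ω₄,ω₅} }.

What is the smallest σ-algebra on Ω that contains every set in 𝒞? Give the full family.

σ(𝒞) (32 sets): { {}, {ω₁}, {ω₂}, {ω₃}, {ω₄}, {ω₅}, {ω₁,ω₂}, {ω₁,ω₃}, {ω₁,ω₄}, {ω₁,ω₅}, {ω₂,ω₃}, {ω₂,ω₄}, {ω₂,ω₅}, {ω₃,ω₄}, {ω₃,ω₅}, {ω₄,ω₅}, {ω₁,ω₂,ω₃}, {ω₁,ω₂,ω₄}, {ω₁,ω₂,ω₅}, {ω₁,ω₃,ω₄}, {ω₁,ω₃,ω₅}, {ω₁,ω₄,ω₅}, {ω₂,ω₃,ω₄}, {ω₂,ω₃,ω₅}, {ω₂,ω₄,ω₅}, {ω₃,ω₄,ω₅}, {ω₁,ω₂,ω₃,ω₄}, {ω₁,ω₂,ω₃,ω₅}, {ω₁,ω₂,ω₄,ω₅}, {ω₁,ω₃,ω₄,ω₅}, {ω₂,ω₃,ω₄,ω₅}, Ω }

Derivation:
Initial family (5 sets): { {}, {ω₁,ω₃}, {ω₃,ω₅}, {ω₁,ω₃,ω₄,ω₅}, Ω }.
Round 1: +4 →
  {ω₂}  = Ω∖{ω₁,ω₃,ω₄,ω₅}
  {ω₁,ω₂,ω₄}  = Ω∖{ω₃,ω₅}
  {ω₁,ω₃,ω₅}  = {ω₁,ω₃} ∪ {ω₃,ω₅}
  {ω₂,ω₄,ω₅}  = Ω∖{ω₁,ω₃}
  [9 total]
Round 2: 7 new —
  {ω₂,ω₄}  = Ω∖{ω₁,ω₃,ω₅}
  {ω₁,ω₂,ω₃}  = {ω₂} ∪ {ω₁,ω₃}
  {ω₂,ω₃,ω₅}  = {ω₂} ∪ {ω₃,ω₅}
  {ω₁,ω₂,ω₃,ω₄}  = {ω₁,ω₂,ω₄} ∪ {ω₁,ω₃}
  {ω₁,ω₂,ω₃,ω₅}  = {ω₁,ω₃,ω₅} ∪ {ω₂}
  {ω₁,ω₂,ω₄,ω₅}  = {ω₁,ω₂,ω₄} ∪ {ω₂,ω₄,ω₅}
  {ω₂,ω₃,ω₄,ω₅}  = {ω₃,ω₅} ∪ {ω₂,ω₄,ω₅}
  [16 total]
Round 3: 6 new —
  {ω₁}  = Ω∖{ω₂,ω₃,ω₄,ω₅}
  {ω₃}  = Ω∖{ω₁,ω₂,ω₄,ω₅}
  {ω₄}  = Ω∖{ω₁,ω₂,ω₃,ω₅}
  {ω₅}  = Ω∖{ω₁,ω₂,ω₃,ω₄}
  {ω₁,ω₄}  = Ω∖{ω₂,ω₃,ω₅}
  {ω₄,ω₅}  = Ω∖{ω₁,ω₂,ω₃}
  [22 total]
Round 4 (9 new):
  {ω₁,ω₂}  = {ω₂} ∪ {ω₁}
  {ω₁,ω₅}  = {ω₅} ∪ {ω₁}
  {ω₂,ω₃}  = {ω₂} ∪ {ω₃}
  {ω₂,ω₅}  = {ω₂} ∪ {ω₅}
  {ω₃,ω₄}  = {ω₃} ∪ {ω₄}
  {ω₁,ω₃,ω₄}  = {ω₃} ∪ {ω₁,ω₄}
  {ω₁,ω₄,ω₅}  = {ω₅} ∪ {ω₁,ω₄}
  {ω₂,ω₃,ω₄}  = {ω₃} ∪ {ω₂,ω₄}
  {ω₃,ω₄,ω₅}  = {ω₄,ω₅} ∪ {ω₃}
  [31 total]
Round 5 (1 new):
  {ω₁,ω₂,ω₅}  = Ω∖{ω₃,ω₄}
  [32 total]
After Round 6 the family is unchanged; done.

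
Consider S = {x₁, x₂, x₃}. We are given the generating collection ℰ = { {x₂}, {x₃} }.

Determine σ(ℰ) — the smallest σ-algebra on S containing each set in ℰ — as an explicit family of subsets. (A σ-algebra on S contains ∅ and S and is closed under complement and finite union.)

σ(ℰ) = { {}, {x₁}, {x₂}, {x₃}, {x₁, x₂}, {x₁, x₃}, {x₂, x₃}, S }

Working:
Start: ℰ ∪ {∅, S} = { {}, {x₂}, {x₃}, S }.
Iteration 1 (3 new):
  {x₁, x₂}  = {x₃}ᶜ
  {x₁, x₃}  = {x₂}ᶜ
  {x₂, x₃}  = {x₃} ∪ {x₂}
  — 7 sets.
Iteration 2: +1 →
  {x₁}  = {x₂, x₃}ᶜ
  — 8 sets.
Iteration 3: stable.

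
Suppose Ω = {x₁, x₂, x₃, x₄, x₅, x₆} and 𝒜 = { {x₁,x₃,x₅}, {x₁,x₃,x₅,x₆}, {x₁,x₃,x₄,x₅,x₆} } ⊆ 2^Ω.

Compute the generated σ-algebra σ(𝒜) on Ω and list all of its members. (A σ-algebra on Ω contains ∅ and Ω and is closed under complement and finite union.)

Initial family (5 sets): { {}, {x₁,x₃,x₅}, {x₁,x₃,x₅,x₆}, {x₁,x₃,x₄,x₅,x₆}, Ω }.
Iteration 1 (3 new):
  {x₂}  = {x₁,x₃,x₄,x₅,x₆}ᶜ
  {x₂,x₄}  = {x₁,x₃,x₅,x₆}ᶜ
  {x₂,x₄,x₆}  = {x₁,x₃,x₅}ᶜ
  — 8 sets.
Iteration 2: +3 →
  {x₁,x₂,x₃,x₅}  = {x₁,x₃,x₅} ∪ {x₂}
  {x₁,x₂,x₃,x₄,x₅}  = {x₁,x₃,x₅} ∪ {x₂,x₄}
  {x₁,x₂,x₃,x₅,x₆}  = {x₁,x₃,x₅,x₆} ∪ {x₂}
  — 11 sets.
Iteration 3: 3 new —
  {x₄}  = {x₁,x₂,x₃,x₅,x₆}ᶜ
  {x₆}  = {x₁,x₂,x₃,x₄,x₅}ᶜ
  {x₄,x₆}  = {x₁,x₂,x₃,x₅}ᶜ
  — 14 sets.
Iteration 4: +2 →
  {x₂,x₆}  = {x₂} ∪ {x₆}
  {x₁,x₃,x₄,x₅}  = {x₄} ∪ {x₁,x₃,x₅}
  — 16 sets.
Iteration 5: already closed under ᶜ and ∪.

Therefore σ(𝒜) = { {}, {x₂}, {x₄}, {x₆}, {x₂,x₄}, {x₂,x₆}, {x₄,x₆}, {x₁,x₃,x₅}, {x₂,x₄,x₆}, {x₁,x₂,x₃,x₅}, {x₁,x₃,x₄,x₅}, {x₁,x₃,x₅,x₆}, {x₁,x₂,x₃,x₄,x₅}, {x₁,x₂,x₃,x₅,x₆}, {x₁,x₃,x₄,x₅,x₆}, Ω } (|σ(𝒜)| = 16).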